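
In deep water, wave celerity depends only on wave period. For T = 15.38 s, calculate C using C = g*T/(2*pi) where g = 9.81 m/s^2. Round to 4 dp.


We use the deep-water celerity formula:
C = g * T / (2 * pi)
C = 9.81 * 15.38 / (2 * 3.14159...)
C = 150.877800 / 6.283185
C = 24.0129 m/s

24.0129


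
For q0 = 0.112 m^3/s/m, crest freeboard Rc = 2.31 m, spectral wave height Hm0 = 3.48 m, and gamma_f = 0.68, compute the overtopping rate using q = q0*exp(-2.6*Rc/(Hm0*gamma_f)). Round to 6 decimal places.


q = q0 * exp(-2.6 * Rc / (Hm0 * gamma_f))
Exponent = -2.6 * 2.31 / (3.48 * 0.68)
= -2.6 * 2.31 / 2.3664
= -2.538032
exp(-2.538032) = 0.079022
q = 0.112 * 0.079022
q = 0.008850 m^3/s/m

0.008850


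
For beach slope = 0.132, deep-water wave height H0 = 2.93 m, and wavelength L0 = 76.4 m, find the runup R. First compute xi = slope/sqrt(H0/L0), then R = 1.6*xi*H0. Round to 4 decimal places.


xi = slope / sqrt(H0/L0)
H0/L0 = 2.93/76.4 = 0.038351
sqrt(0.038351) = 0.195834
xi = 0.132 / 0.195834 = 0.674042
R = 1.6 * xi * H0 = 1.6 * 0.674042 * 2.93
R = 3.1599 m

3.1599


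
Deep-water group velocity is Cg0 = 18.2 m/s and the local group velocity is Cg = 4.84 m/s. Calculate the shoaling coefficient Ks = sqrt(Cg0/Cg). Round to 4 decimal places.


Ks = sqrt(Cg0 / Cg)
Ks = sqrt(18.2 / 4.84)
Ks = sqrt(3.7603)
Ks = 1.9392

1.9392


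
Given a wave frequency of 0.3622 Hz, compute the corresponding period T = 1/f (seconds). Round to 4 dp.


T = 1 / f
T = 1 / 0.3622
T = 2.7609 s

2.7609


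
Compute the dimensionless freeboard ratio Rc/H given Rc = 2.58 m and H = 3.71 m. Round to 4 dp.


Relative freeboard = Rc / H
= 2.58 / 3.71
= 0.6954

0.6954


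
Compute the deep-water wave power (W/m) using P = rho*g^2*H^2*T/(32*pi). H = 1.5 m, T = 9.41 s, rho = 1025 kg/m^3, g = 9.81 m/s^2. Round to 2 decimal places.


P = rho * g^2 * H^2 * T / (32 * pi)
P = 1025 * 9.81^2 * 1.5^2 * 9.41 / (32 * pi)
P = 1025 * 96.2361 * 2.2500 * 9.41 / 100.53096
P = 20774.67 W/m

20774.67


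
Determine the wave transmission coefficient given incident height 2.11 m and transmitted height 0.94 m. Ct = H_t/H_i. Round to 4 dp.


Ct = H_t / H_i
Ct = 0.94 / 2.11
Ct = 0.4455

0.4455


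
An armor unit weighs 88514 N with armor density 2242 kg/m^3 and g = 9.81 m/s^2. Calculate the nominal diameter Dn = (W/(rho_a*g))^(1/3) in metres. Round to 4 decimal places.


V = W / (rho_a * g)
V = 88514 / (2242 * 9.81)
V = 88514 / 21994.02
V = 4.024458 m^3
Dn = V^(1/3) = 4.024458^(1/3)
Dn = 1.5906 m

1.5906


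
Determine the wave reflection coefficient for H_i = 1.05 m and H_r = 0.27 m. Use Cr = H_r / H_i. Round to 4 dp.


Cr = H_r / H_i
Cr = 0.27 / 1.05
Cr = 0.2571

0.2571


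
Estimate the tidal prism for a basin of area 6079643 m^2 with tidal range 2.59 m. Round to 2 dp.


Tidal prism = Area * Tidal range
P = 6079643 * 2.59
P = 15746275.37 m^3

15746275.37


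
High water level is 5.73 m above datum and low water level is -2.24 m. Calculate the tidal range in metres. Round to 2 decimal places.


Tidal range = High water - Low water
Tidal range = 5.73 - (-2.24)
Tidal range = 7.97 m

7.97


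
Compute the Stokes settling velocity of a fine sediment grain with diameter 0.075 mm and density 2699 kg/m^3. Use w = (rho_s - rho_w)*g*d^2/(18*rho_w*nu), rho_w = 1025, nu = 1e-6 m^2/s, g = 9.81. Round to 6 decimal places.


w = (rho_s - rho_w) * g * d^2 / (18 * rho_w * nu)
d = 0.075 mm = 0.000075 m
rho_s - rho_w = 2699 - 1025 = 1674
Numerator = 1674 * 9.81 * (0.000075)^2 = 0.000092373412
Denominator = 18 * 1025 * 1e-6 = 0.018450
w = 0.005007 m/s

0.005007


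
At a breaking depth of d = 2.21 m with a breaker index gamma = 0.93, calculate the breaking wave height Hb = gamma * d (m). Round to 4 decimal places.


Hb = gamma * d
Hb = 0.93 * 2.21
Hb = 2.0553 m

2.0553


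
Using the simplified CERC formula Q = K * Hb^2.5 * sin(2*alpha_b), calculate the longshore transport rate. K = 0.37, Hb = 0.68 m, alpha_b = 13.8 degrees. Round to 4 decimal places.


Q = K * Hb^2.5 * sin(2 * alpha_b)
Hb^2.5 = 0.68^2.5 = 0.381305
sin(2 * 13.8) = sin(27.6) = 0.463296
Q = 0.37 * 0.381305 * 0.463296
Q = 0.0654 m^3/s

0.0654


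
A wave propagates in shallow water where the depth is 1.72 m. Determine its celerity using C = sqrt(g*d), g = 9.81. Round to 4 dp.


Using the shallow-water approximation:
C = sqrt(g * d) = sqrt(9.81 * 1.72)
C = sqrt(16.8732)
C = 4.1077 m/s

4.1077


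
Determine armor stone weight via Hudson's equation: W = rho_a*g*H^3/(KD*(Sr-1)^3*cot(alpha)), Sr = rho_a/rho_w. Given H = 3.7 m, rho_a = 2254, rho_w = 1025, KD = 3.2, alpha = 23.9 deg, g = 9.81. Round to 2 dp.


Sr = rho_a / rho_w = 2254 / 1025 = 2.199024
(Sr - 1) = 1.199024
(Sr - 1)^3 = 1.723789
cot(23.9) = 1 / tan(23.9) = 1 / 0.443139 = 2.256628
Numerator = 2254 * 9.81 * 3.7^3 = 1120025.9662
Denominator = 3.2 * 1.723789 * 2.256628 = 12.447842
W = 1120025.9662 / 12.447842
W = 89977.52 N

89977.52


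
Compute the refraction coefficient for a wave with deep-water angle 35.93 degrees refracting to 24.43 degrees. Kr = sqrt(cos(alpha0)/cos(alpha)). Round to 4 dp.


Kr = sqrt(cos(alpha0) / cos(alpha))
cos(35.93) = 0.809735
cos(24.43) = 0.910467
Kr = sqrt(0.809735 / 0.910467)
Kr = sqrt(0.889361)
Kr = 0.9431

0.9431


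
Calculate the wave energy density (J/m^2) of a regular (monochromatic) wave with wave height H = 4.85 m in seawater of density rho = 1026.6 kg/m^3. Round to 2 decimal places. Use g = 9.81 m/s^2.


E = (1/8) * rho * g * H^2
E = (1/8) * 1026.6 * 9.81 * 4.85^2
E = 0.125 * 1026.6 * 9.81 * 23.5225
E = 29611.73 J/m^2

29611.73


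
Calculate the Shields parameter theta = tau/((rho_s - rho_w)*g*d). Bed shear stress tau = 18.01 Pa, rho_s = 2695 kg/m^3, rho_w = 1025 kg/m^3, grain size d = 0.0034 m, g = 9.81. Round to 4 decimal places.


theta = tau / ((rho_s - rho_w) * g * d)
rho_s - rho_w = 2695 - 1025 = 1670
Denominator = 1670 * 9.81 * 0.0034 = 55.701180
theta = 18.01 / 55.701180
theta = 0.3233

0.3233


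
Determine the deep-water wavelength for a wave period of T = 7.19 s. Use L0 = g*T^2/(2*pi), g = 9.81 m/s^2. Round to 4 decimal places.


L0 = g * T^2 / (2 * pi)
L0 = 9.81 * 7.19^2 / (2 * pi)
L0 = 9.81 * 51.6961 / 6.28319
L0 = 507.1387 / 6.28319
L0 = 80.7136 m

80.7136


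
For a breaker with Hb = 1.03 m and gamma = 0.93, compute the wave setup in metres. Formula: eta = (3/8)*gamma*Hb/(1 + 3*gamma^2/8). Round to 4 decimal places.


eta = (3/8) * gamma * Hb / (1 + 3*gamma^2/8)
Numerator = (3/8) * 0.93 * 1.03 = 0.359212
Denominator = 1 + 3*0.93^2/8 = 1 + 0.324338 = 1.324338
eta = 0.359212 / 1.324338
eta = 0.2712 m

0.2712


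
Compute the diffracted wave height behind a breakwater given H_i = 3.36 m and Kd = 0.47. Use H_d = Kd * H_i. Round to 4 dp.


H_d = Kd * H_i
H_d = 0.47 * 3.36
H_d = 1.5792 m

1.5792


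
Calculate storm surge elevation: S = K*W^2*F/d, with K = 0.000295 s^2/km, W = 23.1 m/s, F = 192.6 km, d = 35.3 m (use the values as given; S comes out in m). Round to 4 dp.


S = K * W^2 * F / d
W^2 = 23.1^2 = 533.61
S = 0.000295 * 533.61 * 192.6 / 35.3
Numerator = 0.000295 * 533.61 * 192.6 = 30.318119
S = 30.318119 / 35.3 = 0.8589 m

0.8589


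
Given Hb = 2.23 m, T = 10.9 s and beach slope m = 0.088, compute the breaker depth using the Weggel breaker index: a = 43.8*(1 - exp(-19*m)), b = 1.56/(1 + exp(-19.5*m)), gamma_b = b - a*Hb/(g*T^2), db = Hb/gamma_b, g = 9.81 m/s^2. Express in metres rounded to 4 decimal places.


a = 43.8 * (1 - exp(-19 * m))
exp(-19 * 0.088) = exp(-1.6720) = 0.187871
a = 43.8 * (1 - 0.187871) = 35.571252
b = 1.56 / (1 + exp(-19.5 * m))
exp(-19.5 * 0.088) = exp(-1.7160) = 0.179784
b = 1.56 / (1 + 0.179784) = 1.322276
Hb / (g * T^2) = 2.23 / (9.81 * 10.9^2) = 2.23 / 1165.5261 = 0.00191330
gamma_b = b - a * Hb/(g*T^2) = 1.322276 - 35.571252 * 0.00191330 = 1.254218
db = Hb / gamma_b = 2.23 / 1.254218
db = 1.7780 m

1.7780


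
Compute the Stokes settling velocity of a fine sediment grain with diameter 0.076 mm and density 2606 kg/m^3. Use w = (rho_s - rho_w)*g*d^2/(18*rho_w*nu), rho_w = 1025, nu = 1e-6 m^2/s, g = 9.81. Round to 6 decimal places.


w = (rho_s - rho_w) * g * d^2 / (18 * rho_w * nu)
d = 0.076 mm = 0.000076 m
rho_s - rho_w = 2606 - 1025 = 1581
Numerator = 1581 * 9.81 * (0.000076)^2 = 0.000089583507
Denominator = 18 * 1025 * 1e-6 = 0.018450
w = 0.004855 m/s

0.004855


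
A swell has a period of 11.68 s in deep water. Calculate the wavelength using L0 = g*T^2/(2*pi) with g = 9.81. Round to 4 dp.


L0 = g * T^2 / (2 * pi)
L0 = 9.81 * 11.68^2 / (2 * pi)
L0 = 9.81 * 136.4224 / 6.28319
L0 = 1338.3037 / 6.28319
L0 = 212.9977 m

212.9977


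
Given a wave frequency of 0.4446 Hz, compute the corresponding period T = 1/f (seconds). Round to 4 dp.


T = 1 / f
T = 1 / 0.4446
T = 2.2492 s

2.2492


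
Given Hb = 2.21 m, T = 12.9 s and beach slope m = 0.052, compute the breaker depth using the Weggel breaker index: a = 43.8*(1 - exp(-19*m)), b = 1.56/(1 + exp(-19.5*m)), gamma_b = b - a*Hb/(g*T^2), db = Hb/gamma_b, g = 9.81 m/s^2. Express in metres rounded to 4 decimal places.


a = 43.8 * (1 - exp(-19 * m))
exp(-19 * 0.052) = exp(-0.9880) = 0.372321
a = 43.8 * (1 - 0.372321) = 27.492358
b = 1.56 / (1 + exp(-19.5 * m))
exp(-19.5 * 0.052) = exp(-1.0140) = 0.362765
b = 1.56 / (1 + 0.362765) = 1.144731
Hb / (g * T^2) = 2.21 / (9.81 * 12.9^2) = 2.21 / 1632.4821 = 0.00135377
gamma_b = b - a * Hb/(g*T^2) = 1.144731 - 27.492358 * 0.00135377 = 1.107513
db = Hb / gamma_b = 2.21 / 1.107513
db = 1.9955 m

1.9955


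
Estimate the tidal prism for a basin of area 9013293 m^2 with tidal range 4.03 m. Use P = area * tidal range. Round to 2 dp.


Tidal prism = Area * Tidal range
P = 9013293 * 4.03
P = 36323570.79 m^3

36323570.79


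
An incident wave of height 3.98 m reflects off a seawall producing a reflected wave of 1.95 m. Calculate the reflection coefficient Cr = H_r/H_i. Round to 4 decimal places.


Cr = H_r / H_i
Cr = 1.95 / 3.98
Cr = 0.4899

0.4899


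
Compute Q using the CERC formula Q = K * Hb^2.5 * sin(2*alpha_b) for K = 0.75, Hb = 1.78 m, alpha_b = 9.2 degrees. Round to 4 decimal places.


Q = K * Hb^2.5 * sin(2 * alpha_b)
Hb^2.5 = 1.78^2.5 = 4.227173
sin(2 * 9.2) = sin(18.4) = 0.315649
Q = 0.75 * 4.227173 * 0.315649
Q = 1.0007 m^3/s

1.0007


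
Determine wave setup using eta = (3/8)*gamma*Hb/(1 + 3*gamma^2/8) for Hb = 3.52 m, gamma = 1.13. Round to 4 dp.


eta = (3/8) * gamma * Hb / (1 + 3*gamma^2/8)
Numerator = (3/8) * 1.13 * 3.52 = 1.491600
Denominator = 1 + 3*1.13^2/8 = 1 + 0.478838 = 1.478838
eta = 1.491600 / 1.478838
eta = 1.0086 m

1.0086


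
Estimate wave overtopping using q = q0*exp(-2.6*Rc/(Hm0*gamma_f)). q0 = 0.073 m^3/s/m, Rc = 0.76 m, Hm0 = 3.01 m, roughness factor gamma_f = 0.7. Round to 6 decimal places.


q = q0 * exp(-2.6 * Rc / (Hm0 * gamma_f))
Exponent = -2.6 * 0.76 / (3.01 * 0.7)
= -2.6 * 0.76 / 2.1070
= -0.937826
exp(-0.937826) = 0.391478
q = 0.073 * 0.391478
q = 0.028578 m^3/s/m

0.028578


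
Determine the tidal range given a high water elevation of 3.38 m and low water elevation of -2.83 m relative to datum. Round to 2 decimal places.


Tidal range = High water - Low water
Tidal range = 3.38 - (-2.83)
Tidal range = 6.21 m

6.21


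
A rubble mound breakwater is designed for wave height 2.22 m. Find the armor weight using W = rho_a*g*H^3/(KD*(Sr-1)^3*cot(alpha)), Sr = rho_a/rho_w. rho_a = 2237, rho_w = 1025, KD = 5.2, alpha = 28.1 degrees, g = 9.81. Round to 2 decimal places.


Sr = rho_a / rho_w = 2237 / 1025 = 2.182439
(Sr - 1) = 1.182439
(Sr - 1)^3 = 1.653241
cot(28.1) = 1 / tan(28.1) = 1 / 0.533950 = 1.872834
Numerator = 2237 * 9.81 * 2.22^3 = 240100.9701
Denominator = 5.2 * 1.653241 * 1.872834 = 16.100479
W = 240100.9701 / 16.100479
W = 14912.66 N

14912.66


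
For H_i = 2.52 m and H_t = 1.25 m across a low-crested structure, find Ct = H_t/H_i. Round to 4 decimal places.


Ct = H_t / H_i
Ct = 1.25 / 2.52
Ct = 0.4960

0.4960


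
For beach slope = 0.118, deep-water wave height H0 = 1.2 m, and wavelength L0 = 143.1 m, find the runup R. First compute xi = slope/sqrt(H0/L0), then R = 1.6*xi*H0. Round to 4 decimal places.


xi = slope / sqrt(H0/L0)
H0/L0 = 1.2/143.1 = 0.008386
sqrt(0.008386) = 0.091574
xi = 0.118 / 0.091574 = 1.288579
R = 1.6 * xi * H0 = 1.6 * 1.288579 * 1.2
R = 2.4741 m

2.4741


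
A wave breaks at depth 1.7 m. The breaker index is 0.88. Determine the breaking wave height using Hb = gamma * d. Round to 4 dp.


Hb = gamma * d
Hb = 0.88 * 1.7
Hb = 1.4960 m

1.4960


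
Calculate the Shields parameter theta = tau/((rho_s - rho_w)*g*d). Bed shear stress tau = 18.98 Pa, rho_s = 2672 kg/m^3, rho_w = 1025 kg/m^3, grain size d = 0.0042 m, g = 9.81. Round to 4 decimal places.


theta = tau / ((rho_s - rho_w) * g * d)
rho_s - rho_w = 2672 - 1025 = 1647
Denominator = 1647 * 9.81 * 0.0042 = 67.859694
theta = 18.98 / 67.859694
theta = 0.2797

0.2797


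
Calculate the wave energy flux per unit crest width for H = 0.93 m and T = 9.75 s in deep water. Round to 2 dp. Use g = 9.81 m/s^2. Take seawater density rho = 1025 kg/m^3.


P = rho * g^2 * H^2 * T / (32 * pi)
P = 1025 * 9.81^2 * 0.93^2 * 9.75 / (32 * pi)
P = 1025 * 96.2361 * 0.8649 * 9.75 / 100.53096
P = 8274.32 W/m

8274.32


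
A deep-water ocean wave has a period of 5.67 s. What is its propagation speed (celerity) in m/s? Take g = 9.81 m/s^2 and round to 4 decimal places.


We use the deep-water celerity formula:
C = g * T / (2 * pi)
C = 9.81 * 5.67 / (2 * 3.14159...)
C = 55.622700 / 6.283185
C = 8.8526 m/s

8.8526


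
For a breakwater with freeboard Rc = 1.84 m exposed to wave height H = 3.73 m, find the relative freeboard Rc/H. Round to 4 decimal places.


Relative freeboard = Rc / H
= 1.84 / 3.73
= 0.4933

0.4933


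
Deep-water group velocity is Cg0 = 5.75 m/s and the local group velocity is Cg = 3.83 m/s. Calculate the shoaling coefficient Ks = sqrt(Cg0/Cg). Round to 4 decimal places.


Ks = sqrt(Cg0 / Cg)
Ks = sqrt(5.75 / 3.83)
Ks = sqrt(1.5013)
Ks = 1.2253

1.2253


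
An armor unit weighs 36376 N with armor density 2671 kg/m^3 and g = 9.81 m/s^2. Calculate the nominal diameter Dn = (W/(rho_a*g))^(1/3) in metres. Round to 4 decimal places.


V = W / (rho_a * g)
V = 36376 / (2671 * 9.81)
V = 36376 / 26202.51
V = 1.388264 m^3
Dn = V^(1/3) = 1.388264^(1/3)
Dn = 1.1156 m

1.1156


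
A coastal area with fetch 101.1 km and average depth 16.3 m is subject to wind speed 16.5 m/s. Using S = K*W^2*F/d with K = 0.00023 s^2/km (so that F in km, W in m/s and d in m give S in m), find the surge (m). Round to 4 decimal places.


S = K * W^2 * F / d
W^2 = 16.5^2 = 272.25
S = 0.00023 * 272.25 * 101.1 / 16.3
Numerator = 0.00023 * 272.25 * 101.1 = 6.330629
S = 6.330629 / 16.3 = 0.3884 m

0.3884


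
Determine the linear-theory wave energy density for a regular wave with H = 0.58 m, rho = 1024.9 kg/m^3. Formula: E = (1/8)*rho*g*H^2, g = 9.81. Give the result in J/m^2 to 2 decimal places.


E = (1/8) * rho * g * H^2
E = (1/8) * 1024.9 * 9.81 * 0.58^2
E = 0.125 * 1024.9 * 9.81 * 0.3364
E = 422.78 J/m^2

422.78


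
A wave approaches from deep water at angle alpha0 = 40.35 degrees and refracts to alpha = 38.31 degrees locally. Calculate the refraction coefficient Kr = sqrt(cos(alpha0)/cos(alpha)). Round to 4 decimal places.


Kr = sqrt(cos(alpha0) / cos(alpha))
cos(40.35) = 0.762104
cos(38.31) = 0.784668
Kr = sqrt(0.762104 / 0.784668)
Kr = sqrt(0.971243)
Kr = 0.9855

0.9855


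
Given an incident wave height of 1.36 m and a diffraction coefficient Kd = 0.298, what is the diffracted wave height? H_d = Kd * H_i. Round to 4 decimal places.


H_d = Kd * H_i
H_d = 0.298 * 1.36
H_d = 0.4053 m

0.4053


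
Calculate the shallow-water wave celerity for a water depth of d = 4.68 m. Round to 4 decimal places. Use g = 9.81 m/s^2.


Using the shallow-water approximation:
C = sqrt(g * d) = sqrt(9.81 * 4.68)
C = sqrt(45.9108)
C = 6.7758 m/s

6.7758


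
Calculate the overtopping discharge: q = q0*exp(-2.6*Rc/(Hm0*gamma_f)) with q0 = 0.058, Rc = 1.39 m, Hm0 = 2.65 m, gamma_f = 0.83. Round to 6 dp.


q = q0 * exp(-2.6 * Rc / (Hm0 * gamma_f))
Exponent = -2.6 * 1.39 / (2.65 * 0.83)
= -2.6 * 1.39 / 2.1995
= -1.643101
exp(-1.643101) = 0.193379
q = 0.058 * 0.193379
q = 0.011216 m^3/s/m

0.011216


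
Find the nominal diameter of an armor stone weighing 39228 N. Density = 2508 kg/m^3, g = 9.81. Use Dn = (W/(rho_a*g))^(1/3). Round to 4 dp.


V = W / (rho_a * g)
V = 39228 / (2508 * 9.81)
V = 39228 / 24603.48
V = 1.594409 m^3
Dn = V^(1/3) = 1.594409^(1/3)
Dn = 1.1682 m

1.1682


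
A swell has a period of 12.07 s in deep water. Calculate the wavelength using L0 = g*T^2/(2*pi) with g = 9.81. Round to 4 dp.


L0 = g * T^2 / (2 * pi)
L0 = 9.81 * 12.07^2 / (2 * pi)
L0 = 9.81 * 145.6849 / 6.28319
L0 = 1429.1689 / 6.28319
L0 = 227.4593 m

227.4593


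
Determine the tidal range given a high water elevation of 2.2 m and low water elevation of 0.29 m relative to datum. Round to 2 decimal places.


Tidal range = High water - Low water
Tidal range = 2.2 - (0.29)
Tidal range = 1.91 m

1.91


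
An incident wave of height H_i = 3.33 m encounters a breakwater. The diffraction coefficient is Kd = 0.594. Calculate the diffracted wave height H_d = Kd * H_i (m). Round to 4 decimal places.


H_d = Kd * H_i
H_d = 0.594 * 3.33
H_d = 1.9780 m

1.9780


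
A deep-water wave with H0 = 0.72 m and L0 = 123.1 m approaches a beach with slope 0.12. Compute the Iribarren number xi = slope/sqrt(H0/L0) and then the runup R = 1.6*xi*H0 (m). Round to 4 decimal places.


xi = slope / sqrt(H0/L0)
H0/L0 = 0.72/123.1 = 0.005849
sqrt(0.005849) = 0.076478
xi = 0.12 / 0.076478 = 1.569076
R = 1.6 * xi * H0 = 1.6 * 1.569076 * 0.72
R = 1.8076 m

1.8076


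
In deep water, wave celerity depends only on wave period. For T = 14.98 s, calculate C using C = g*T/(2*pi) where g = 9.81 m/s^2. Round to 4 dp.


We use the deep-water celerity formula:
C = g * T / (2 * pi)
C = 9.81 * 14.98 / (2 * 3.14159...)
C = 146.953800 / 6.283185
C = 23.3884 m/s

23.3884


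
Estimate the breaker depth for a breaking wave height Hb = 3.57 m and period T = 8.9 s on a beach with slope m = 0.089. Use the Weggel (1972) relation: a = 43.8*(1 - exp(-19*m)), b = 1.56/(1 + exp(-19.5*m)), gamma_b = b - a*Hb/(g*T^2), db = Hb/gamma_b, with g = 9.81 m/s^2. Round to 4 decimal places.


a = 43.8 * (1 - exp(-19 * m))
exp(-19 * 0.089) = exp(-1.6910) = 0.184335
a = 43.8 * (1 - 0.184335) = 35.726123
b = 1.56 / (1 + exp(-19.5 * m))
exp(-19.5 * 0.089) = exp(-1.7355) = 0.176312
b = 1.56 / (1 + 0.176312) = 1.326179
Hb / (g * T^2) = 3.57 / (9.81 * 8.9^2) = 3.57 / 777.0501 = 0.00459430
gamma_b = b - a * Hb/(g*T^2) = 1.326179 - 35.726123 * 0.00459430 = 1.162042
db = Hb / gamma_b = 3.57 / 1.162042
db = 3.0722 m

3.0722


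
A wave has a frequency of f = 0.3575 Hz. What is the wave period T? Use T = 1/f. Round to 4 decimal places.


T = 1 / f
T = 1 / 0.3575
T = 2.7972 s

2.7972


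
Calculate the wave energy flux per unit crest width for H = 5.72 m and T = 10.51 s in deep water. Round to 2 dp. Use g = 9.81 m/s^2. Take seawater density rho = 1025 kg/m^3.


P = rho * g^2 * H^2 * T / (32 * pi)
P = 1025 * 9.81^2 * 5.72^2 * 10.51 / (32 * pi)
P = 1025 * 96.2361 * 32.7184 * 10.51 / 100.53096
P = 337409.11 W/m

337409.11


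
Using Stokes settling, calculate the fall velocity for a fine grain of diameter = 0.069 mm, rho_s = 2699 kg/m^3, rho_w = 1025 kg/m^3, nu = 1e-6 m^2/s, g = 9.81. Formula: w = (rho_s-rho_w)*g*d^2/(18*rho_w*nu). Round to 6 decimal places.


w = (rho_s - rho_w) * g * d^2 / (18 * rho_w * nu)
d = 0.069 mm = 0.000069 m
rho_s - rho_w = 2699 - 1025 = 1674
Numerator = 1674 * 9.81 * (0.000069)^2 = 0.000078184856
Denominator = 18 * 1025 * 1e-6 = 0.018450
w = 0.004238 m/s

0.004238


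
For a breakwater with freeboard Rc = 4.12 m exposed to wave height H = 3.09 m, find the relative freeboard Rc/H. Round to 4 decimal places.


Relative freeboard = Rc / H
= 4.12 / 3.09
= 1.3333

1.3333


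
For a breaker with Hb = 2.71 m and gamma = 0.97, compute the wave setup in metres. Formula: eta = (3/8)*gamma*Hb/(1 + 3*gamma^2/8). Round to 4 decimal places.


eta = (3/8) * gamma * Hb / (1 + 3*gamma^2/8)
Numerator = (3/8) * 0.97 * 2.71 = 0.985762
Denominator = 1 + 3*0.97^2/8 = 1 + 0.352838 = 1.352838
eta = 0.985762 / 1.352838
eta = 0.7287 m

0.7287


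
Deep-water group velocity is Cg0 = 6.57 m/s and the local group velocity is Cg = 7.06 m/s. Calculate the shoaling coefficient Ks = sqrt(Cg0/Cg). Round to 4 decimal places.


Ks = sqrt(Cg0 / Cg)
Ks = sqrt(6.57 / 7.06)
Ks = sqrt(0.9306)
Ks = 0.9647

0.9647


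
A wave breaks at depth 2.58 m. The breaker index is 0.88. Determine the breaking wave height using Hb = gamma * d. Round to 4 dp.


Hb = gamma * d
Hb = 0.88 * 2.58
Hb = 2.2704 m

2.2704


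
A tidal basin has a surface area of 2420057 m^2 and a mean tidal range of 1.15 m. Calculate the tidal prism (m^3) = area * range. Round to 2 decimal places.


Tidal prism = Area * Tidal range
P = 2420057 * 1.15
P = 2783065.55 m^3

2783065.55


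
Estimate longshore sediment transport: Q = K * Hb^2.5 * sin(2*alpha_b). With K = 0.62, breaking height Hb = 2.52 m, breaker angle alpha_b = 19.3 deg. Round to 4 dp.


Q = K * Hb^2.5 * sin(2 * alpha_b)
Hb^2.5 = 2.52^2.5 = 10.080947
sin(2 * 19.3) = sin(38.6) = 0.623880
Q = 0.62 * 10.080947 * 0.623880
Q = 3.8994 m^3/s

3.8994


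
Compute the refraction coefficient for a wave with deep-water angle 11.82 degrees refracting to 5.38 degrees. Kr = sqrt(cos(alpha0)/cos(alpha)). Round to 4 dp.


Kr = sqrt(cos(alpha0) / cos(alpha))
cos(11.82) = 0.978796
cos(5.38) = 0.995595
Kr = sqrt(0.978796 / 0.995595)
Kr = sqrt(0.983127)
Kr = 0.9915

0.9915


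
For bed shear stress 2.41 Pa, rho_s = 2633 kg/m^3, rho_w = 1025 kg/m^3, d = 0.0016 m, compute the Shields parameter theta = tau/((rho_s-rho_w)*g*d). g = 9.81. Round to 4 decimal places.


theta = tau / ((rho_s - rho_w) * g * d)
rho_s - rho_w = 2633 - 1025 = 1608
Denominator = 1608 * 9.81 * 0.0016 = 25.239168
theta = 2.41 / 25.239168
theta = 0.0955

0.0955


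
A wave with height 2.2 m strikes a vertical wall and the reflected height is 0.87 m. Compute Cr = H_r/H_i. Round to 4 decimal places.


Cr = H_r / H_i
Cr = 0.87 / 2.2
Cr = 0.3955

0.3955


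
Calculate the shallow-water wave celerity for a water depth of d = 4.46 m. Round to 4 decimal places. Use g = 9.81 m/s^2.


Using the shallow-water approximation:
C = sqrt(g * d) = sqrt(9.81 * 4.46)
C = sqrt(43.7526)
C = 6.6146 m/s

6.6146


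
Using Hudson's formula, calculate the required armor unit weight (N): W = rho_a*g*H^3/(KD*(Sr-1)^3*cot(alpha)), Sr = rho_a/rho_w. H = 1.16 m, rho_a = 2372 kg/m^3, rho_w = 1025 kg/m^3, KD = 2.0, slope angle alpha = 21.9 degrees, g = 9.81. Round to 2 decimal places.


Sr = rho_a / rho_w = 2372 / 1025 = 2.314146
(Sr - 1) = 1.314146
(Sr - 1)^3 = 2.269505
cot(21.9) = 1 / tan(21.9) = 1 / 0.401997 = 2.487578
Numerator = 2372 * 9.81 * 1.16^3 = 36320.9885
Denominator = 2.0 * 2.269505 * 2.487578 = 11.291143
W = 36320.9885 / 11.291143
W = 3216.77 N

3216.77


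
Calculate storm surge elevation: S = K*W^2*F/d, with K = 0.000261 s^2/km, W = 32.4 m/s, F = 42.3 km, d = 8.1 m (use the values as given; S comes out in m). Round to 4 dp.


S = K * W^2 * F / d
W^2 = 32.4^2 = 1049.76
S = 0.000261 * 1049.76 * 42.3 / 8.1
Numerator = 0.000261 * 1049.76 * 42.3 = 11.589665
S = 11.589665 / 8.1 = 1.4308 m

1.4308


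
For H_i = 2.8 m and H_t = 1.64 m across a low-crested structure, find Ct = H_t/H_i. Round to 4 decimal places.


Ct = H_t / H_i
Ct = 1.64 / 2.8
Ct = 0.5857

0.5857


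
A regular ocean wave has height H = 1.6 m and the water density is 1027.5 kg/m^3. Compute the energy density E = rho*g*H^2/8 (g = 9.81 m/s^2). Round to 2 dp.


E = (1/8) * rho * g * H^2
E = (1/8) * 1027.5 * 9.81 * 1.6^2
E = 0.125 * 1027.5 * 9.81 * 2.5600
E = 3225.53 J/m^2

3225.53


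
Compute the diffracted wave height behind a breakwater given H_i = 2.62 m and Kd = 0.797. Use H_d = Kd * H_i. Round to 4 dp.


H_d = Kd * H_i
H_d = 0.797 * 2.62
H_d = 2.0881 m

2.0881


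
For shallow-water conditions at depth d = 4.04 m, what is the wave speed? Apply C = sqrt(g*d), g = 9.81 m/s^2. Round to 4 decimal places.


Using the shallow-water approximation:
C = sqrt(g * d) = sqrt(9.81 * 4.04)
C = sqrt(39.6324)
C = 6.2954 m/s

6.2954


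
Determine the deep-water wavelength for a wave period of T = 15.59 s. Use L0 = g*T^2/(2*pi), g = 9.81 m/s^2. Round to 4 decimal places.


L0 = g * T^2 / (2 * pi)
L0 = 9.81 * 15.59^2 / (2 * pi)
L0 = 9.81 * 243.0481 / 6.28319
L0 = 2384.3019 / 6.28319
L0 = 379.4734 m

379.4734


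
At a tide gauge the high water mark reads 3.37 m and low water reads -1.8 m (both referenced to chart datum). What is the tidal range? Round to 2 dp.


Tidal range = High water - Low water
Tidal range = 3.37 - (-1.8)
Tidal range = 5.17 m

5.17


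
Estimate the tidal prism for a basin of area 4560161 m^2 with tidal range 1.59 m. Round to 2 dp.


Tidal prism = Area * Tidal range
P = 4560161 * 1.59
P = 7250655.99 m^3

7250655.99


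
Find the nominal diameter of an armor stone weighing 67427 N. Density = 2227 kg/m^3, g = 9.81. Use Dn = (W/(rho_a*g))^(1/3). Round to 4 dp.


V = W / (rho_a * g)
V = 67427 / (2227 * 9.81)
V = 67427 / 21846.87
V = 3.086346 m^3
Dn = V^(1/3) = 3.086346^(1/3)
Dn = 1.4560 m

1.4560


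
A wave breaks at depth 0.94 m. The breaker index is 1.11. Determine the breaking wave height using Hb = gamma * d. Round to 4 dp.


Hb = gamma * d
Hb = 1.11 * 0.94
Hb = 1.0434 m

1.0434


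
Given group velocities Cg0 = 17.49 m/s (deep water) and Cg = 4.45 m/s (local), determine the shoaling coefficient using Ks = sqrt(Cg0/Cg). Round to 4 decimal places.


Ks = sqrt(Cg0 / Cg)
Ks = sqrt(17.49 / 4.45)
Ks = sqrt(3.9303)
Ks = 1.9825

1.9825


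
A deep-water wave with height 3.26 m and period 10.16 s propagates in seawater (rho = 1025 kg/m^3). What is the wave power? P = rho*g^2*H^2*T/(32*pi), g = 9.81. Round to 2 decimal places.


P = rho * g^2 * H^2 * T / (32 * pi)
P = 1025 * 9.81^2 * 3.26^2 * 10.16 / (32 * pi)
P = 1025 * 96.2361 * 10.6276 * 10.16 / 100.53096
P = 105947.55 W/m

105947.55


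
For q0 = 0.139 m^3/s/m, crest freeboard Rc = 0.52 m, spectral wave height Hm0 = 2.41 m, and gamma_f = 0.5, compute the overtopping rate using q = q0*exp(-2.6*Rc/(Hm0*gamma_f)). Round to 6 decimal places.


q = q0 * exp(-2.6 * Rc / (Hm0 * gamma_f))
Exponent = -2.6 * 0.52 / (2.41 * 0.5)
= -2.6 * 0.52 / 1.2050
= -1.121992
exp(-1.121992) = 0.325631
q = 0.139 * 0.325631
q = 0.045263 m^3/s/m

0.045263


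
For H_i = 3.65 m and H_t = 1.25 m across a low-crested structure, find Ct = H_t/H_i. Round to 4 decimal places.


Ct = H_t / H_i
Ct = 1.25 / 3.65
Ct = 0.3425

0.3425


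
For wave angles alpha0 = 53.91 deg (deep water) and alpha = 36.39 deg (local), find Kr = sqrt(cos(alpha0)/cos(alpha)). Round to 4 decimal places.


Kr = sqrt(cos(alpha0) / cos(alpha))
cos(53.91) = 0.589055
cos(36.39) = 0.804997
Kr = sqrt(0.589055 / 0.804997)
Kr = sqrt(0.731748)
Kr = 0.8554

0.8554


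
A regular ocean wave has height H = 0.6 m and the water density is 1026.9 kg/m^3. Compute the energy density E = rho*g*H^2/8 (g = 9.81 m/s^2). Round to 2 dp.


E = (1/8) * rho * g * H^2
E = (1/8) * 1026.9 * 9.81 * 0.6^2
E = 0.125 * 1026.9 * 9.81 * 0.3600
E = 453.33 J/m^2

453.33


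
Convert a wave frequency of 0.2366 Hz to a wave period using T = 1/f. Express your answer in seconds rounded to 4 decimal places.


T = 1 / f
T = 1 / 0.2366
T = 4.2265 s

4.2265


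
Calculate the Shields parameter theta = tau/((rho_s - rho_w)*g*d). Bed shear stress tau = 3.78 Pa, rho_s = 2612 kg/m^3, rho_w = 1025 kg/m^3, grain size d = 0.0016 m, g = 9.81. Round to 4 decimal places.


theta = tau / ((rho_s - rho_w) * g * d)
rho_s - rho_w = 2612 - 1025 = 1587
Denominator = 1587 * 9.81 * 0.0016 = 24.909552
theta = 3.78 / 24.909552
theta = 0.1517

0.1517


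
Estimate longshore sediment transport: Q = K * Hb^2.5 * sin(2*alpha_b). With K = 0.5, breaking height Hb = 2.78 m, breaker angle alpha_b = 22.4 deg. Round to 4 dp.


Q = K * Hb^2.5 * sin(2 * alpha_b)
Hb^2.5 = 2.78^2.5 = 12.885818
sin(2 * 22.4) = sin(44.8) = 0.704634
Q = 0.5 * 12.885818 * 0.704634
Q = 4.5399 m^3/s

4.5399


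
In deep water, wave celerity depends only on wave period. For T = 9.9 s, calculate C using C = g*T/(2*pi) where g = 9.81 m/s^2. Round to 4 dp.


We use the deep-water celerity formula:
C = g * T / (2 * pi)
C = 9.81 * 9.9 / (2 * 3.14159...)
C = 97.119000 / 6.283185
C = 15.4570 m/s

15.4570


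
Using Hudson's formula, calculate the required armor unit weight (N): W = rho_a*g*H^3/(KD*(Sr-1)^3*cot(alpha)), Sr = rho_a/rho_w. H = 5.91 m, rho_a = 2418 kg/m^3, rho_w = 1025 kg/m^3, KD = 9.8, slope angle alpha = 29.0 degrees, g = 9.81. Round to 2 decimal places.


Sr = rho_a / rho_w = 2418 / 1025 = 2.359024
(Sr - 1) = 1.359024
(Sr - 1)^3 = 2.510046
cot(29.0) = 1 / tan(29.0) = 1 / 0.554309 = 1.804048
Numerator = 2418 * 9.81 * 5.91^3 = 4896522.4107
Denominator = 9.8 * 2.510046 * 1.804048 = 44.376787
W = 4896522.4107 / 44.376787
W = 110339.72 N

110339.72


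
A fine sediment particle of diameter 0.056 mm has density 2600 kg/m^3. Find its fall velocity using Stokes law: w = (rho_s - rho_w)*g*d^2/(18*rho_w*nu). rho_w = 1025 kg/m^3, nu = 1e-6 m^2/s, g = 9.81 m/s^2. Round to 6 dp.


w = (rho_s - rho_w) * g * d^2 / (18 * rho_w * nu)
d = 0.056 mm = 0.000056 m
rho_s - rho_w = 2600 - 1025 = 1575
Numerator = 1575 * 9.81 * (0.000056)^2 = 0.000048453552
Denominator = 18 * 1025 * 1e-6 = 0.018450
w = 0.002626 m/s

0.002626


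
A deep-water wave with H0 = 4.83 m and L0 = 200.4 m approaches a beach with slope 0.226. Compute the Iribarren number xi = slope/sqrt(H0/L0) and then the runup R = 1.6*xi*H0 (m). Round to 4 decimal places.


xi = slope / sqrt(H0/L0)
H0/L0 = 4.83/200.4 = 0.024102
sqrt(0.024102) = 0.155248
xi = 0.226 / 0.155248 = 1.455740
R = 1.6 * xi * H0 = 1.6 * 1.455740 * 4.83
R = 11.2500 m

11.2500


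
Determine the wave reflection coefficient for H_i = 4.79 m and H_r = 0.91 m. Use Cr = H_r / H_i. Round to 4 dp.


Cr = H_r / H_i
Cr = 0.91 / 4.79
Cr = 0.1900

0.1900


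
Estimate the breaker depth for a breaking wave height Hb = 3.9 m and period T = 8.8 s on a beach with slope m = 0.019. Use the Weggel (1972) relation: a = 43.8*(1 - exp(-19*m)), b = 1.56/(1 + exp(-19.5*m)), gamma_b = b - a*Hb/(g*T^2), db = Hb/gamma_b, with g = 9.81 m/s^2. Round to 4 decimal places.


a = 43.8 * (1 - exp(-19 * m))
exp(-19 * 0.019) = exp(-0.3610) = 0.696979
a = 43.8 * (1 - 0.696979) = 13.272320
b = 1.56 / (1 + exp(-19.5 * m))
exp(-19.5 * 0.019) = exp(-0.3705) = 0.690389
b = 1.56 / (1 + 0.690389) = 0.922864
Hb / (g * T^2) = 3.9 / (9.81 * 8.8^2) = 3.9 / 759.6864 = 0.00513370
gamma_b = b - a * Hb/(g*T^2) = 0.922864 - 13.272320 * 0.00513370 = 0.854728
db = Hb / gamma_b = 3.9 / 0.854728
db = 4.5629 m

4.5629


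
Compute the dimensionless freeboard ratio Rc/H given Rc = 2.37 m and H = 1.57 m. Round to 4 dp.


Relative freeboard = Rc / H
= 2.37 / 1.57
= 1.5096

1.5096


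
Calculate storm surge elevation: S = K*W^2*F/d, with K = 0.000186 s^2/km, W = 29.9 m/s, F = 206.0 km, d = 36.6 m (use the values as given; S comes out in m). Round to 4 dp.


S = K * W^2 * F / d
W^2 = 29.9^2 = 894.01
S = 0.000186 * 894.01 * 206.0 / 36.6
Numerator = 0.000186 * 894.01 * 206.0 = 34.254887
S = 34.254887 / 36.6 = 0.9359 m

0.9359


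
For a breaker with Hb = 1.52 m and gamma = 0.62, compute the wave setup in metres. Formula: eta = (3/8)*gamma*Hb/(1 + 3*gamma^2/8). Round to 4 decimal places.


eta = (3/8) * gamma * Hb / (1 + 3*gamma^2/8)
Numerator = (3/8) * 0.62 * 1.52 = 0.353400
Denominator = 1 + 3*0.62^2/8 = 1 + 0.144150 = 1.144150
eta = 0.353400 / 1.144150
eta = 0.3089 m

0.3089


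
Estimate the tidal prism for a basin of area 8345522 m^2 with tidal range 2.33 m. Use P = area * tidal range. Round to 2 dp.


Tidal prism = Area * Tidal range
P = 8345522 * 2.33
P = 19445066.26 m^3

19445066.26


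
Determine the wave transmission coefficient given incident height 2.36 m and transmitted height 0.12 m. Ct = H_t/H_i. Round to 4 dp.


Ct = H_t / H_i
Ct = 0.12 / 2.36
Ct = 0.0508

0.0508


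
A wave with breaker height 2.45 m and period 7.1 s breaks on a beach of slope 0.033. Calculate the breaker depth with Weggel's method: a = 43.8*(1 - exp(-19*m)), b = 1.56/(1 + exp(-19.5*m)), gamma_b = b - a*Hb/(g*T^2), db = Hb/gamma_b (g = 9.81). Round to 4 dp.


a = 43.8 * (1 - exp(-19 * m))
exp(-19 * 0.033) = exp(-0.6270) = 0.534192
a = 43.8 * (1 - 0.534192) = 20.402391
b = 1.56 / (1 + exp(-19.5 * m))
exp(-19.5 * 0.033) = exp(-0.6435) = 0.525450
b = 1.56 / (1 + 0.525450) = 1.022649
Hb / (g * T^2) = 2.45 / (9.81 * 7.1^2) = 2.45 / 494.5221 = 0.00495428
gamma_b = b - a * Hb/(g*T^2) = 1.022649 - 20.402391 * 0.00495428 = 0.921570
db = Hb / gamma_b = 2.45 / 0.921570
db = 2.6585 m

2.6585


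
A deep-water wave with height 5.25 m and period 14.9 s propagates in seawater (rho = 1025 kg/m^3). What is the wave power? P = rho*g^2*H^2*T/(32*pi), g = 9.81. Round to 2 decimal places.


P = rho * g^2 * H^2 * T / (32 * pi)
P = 1025 * 9.81^2 * 5.25^2 * 14.9 / (32 * pi)
P = 1025 * 96.2361 * 27.5625 * 14.9 / 100.53096
P = 402964.61 W/m

402964.61


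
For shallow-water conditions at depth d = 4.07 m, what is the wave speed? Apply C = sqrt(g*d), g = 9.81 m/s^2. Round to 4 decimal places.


Using the shallow-water approximation:
C = sqrt(g * d) = sqrt(9.81 * 4.07)
C = sqrt(39.9267)
C = 6.3188 m/s

6.3188


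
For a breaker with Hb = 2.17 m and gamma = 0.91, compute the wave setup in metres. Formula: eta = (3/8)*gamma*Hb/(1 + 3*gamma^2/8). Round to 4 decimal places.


eta = (3/8) * gamma * Hb / (1 + 3*gamma^2/8)
Numerator = (3/8) * 0.91 * 2.17 = 0.740513
Denominator = 1 + 3*0.91^2/8 = 1 + 0.310538 = 1.310538
eta = 0.740513 / 1.310538
eta = 0.5650 m

0.5650


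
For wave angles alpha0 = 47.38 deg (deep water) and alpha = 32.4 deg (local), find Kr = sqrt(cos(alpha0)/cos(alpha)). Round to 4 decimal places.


Kr = sqrt(cos(alpha0) / cos(alpha))
cos(47.38) = 0.677133
cos(32.4) = 0.844328
Kr = sqrt(0.677133 / 0.844328)
Kr = sqrt(0.801979)
Kr = 0.8955

0.8955


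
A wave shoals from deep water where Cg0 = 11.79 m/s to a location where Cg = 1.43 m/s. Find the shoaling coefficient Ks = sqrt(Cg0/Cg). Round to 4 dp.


Ks = sqrt(Cg0 / Cg)
Ks = sqrt(11.79 / 1.43)
Ks = sqrt(8.2448)
Ks = 2.8714

2.8714


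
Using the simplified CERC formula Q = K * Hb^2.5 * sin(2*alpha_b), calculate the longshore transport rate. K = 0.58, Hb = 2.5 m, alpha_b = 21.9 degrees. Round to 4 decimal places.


Q = K * Hb^2.5 * sin(2 * alpha_b)
Hb^2.5 = 2.5^2.5 = 9.882118
sin(2 * 21.9) = sin(43.8) = 0.692143
Q = 0.58 * 9.882118 * 0.692143
Q = 3.9671 m^3/s

3.9671


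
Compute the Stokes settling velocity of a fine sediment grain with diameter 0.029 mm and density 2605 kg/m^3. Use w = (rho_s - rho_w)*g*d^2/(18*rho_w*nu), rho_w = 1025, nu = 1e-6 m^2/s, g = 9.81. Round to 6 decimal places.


w = (rho_s - rho_w) * g * d^2 / (18 * rho_w * nu)
d = 0.029 mm = 0.000029 m
rho_s - rho_w = 2605 - 1025 = 1580
Numerator = 1580 * 9.81 * (0.000029)^2 = 0.000013035332
Denominator = 18 * 1025 * 1e-6 = 0.018450
w = 0.000707 m/s

0.000707


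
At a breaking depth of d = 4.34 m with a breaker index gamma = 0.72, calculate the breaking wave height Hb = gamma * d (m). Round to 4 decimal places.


Hb = gamma * d
Hb = 0.72 * 4.34
Hb = 3.1248 m

3.1248


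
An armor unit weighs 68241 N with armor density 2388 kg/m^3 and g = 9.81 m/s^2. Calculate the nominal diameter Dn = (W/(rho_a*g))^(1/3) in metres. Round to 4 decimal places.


V = W / (rho_a * g)
V = 68241 / (2388 * 9.81)
V = 68241 / 23426.28
V = 2.913011 m^3
Dn = V^(1/3) = 2.913011^(1/3)
Dn = 1.4282 m

1.4282


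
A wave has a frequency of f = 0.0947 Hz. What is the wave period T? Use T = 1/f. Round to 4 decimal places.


T = 1 / f
T = 1 / 0.0947
T = 10.5597 s

10.5597


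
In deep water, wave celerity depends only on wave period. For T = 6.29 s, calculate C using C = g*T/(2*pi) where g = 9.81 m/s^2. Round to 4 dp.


We use the deep-water celerity formula:
C = g * T / (2 * pi)
C = 9.81 * 6.29 / (2 * 3.14159...)
C = 61.704900 / 6.283185
C = 9.8206 m/s

9.8206


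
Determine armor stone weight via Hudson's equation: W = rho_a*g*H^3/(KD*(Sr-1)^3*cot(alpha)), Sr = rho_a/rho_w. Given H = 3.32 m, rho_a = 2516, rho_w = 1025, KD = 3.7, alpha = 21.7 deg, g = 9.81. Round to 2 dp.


Sr = rho_a / rho_w = 2516 / 1025 = 2.454634
(Sr - 1) = 1.454634
(Sr - 1)^3 = 3.077948
cot(21.7) = 1 / tan(21.7) = 1 / 0.397948 = 2.512889
Numerator = 2516 * 9.81 * 3.32^3 = 903220.7272
Denominator = 3.7 * 3.077948 * 2.512889 = 28.617808
W = 903220.7272 / 28.617808
W = 31561.49 N

31561.49


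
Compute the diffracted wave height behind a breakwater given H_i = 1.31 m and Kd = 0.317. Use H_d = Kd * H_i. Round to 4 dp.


H_d = Kd * H_i
H_d = 0.317 * 1.31
H_d = 0.4153 m

0.4153


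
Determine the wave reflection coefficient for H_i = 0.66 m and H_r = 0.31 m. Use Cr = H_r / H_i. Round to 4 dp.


Cr = H_r / H_i
Cr = 0.31 / 0.66
Cr = 0.4697

0.4697


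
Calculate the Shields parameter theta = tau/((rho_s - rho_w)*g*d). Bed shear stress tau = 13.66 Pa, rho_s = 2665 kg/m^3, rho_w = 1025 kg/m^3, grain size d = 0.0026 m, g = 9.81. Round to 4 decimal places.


theta = tau / ((rho_s - rho_w) * g * d)
rho_s - rho_w = 2665 - 1025 = 1640
Denominator = 1640 * 9.81 * 0.0026 = 41.829840
theta = 13.66 / 41.829840
theta = 0.3266

0.3266


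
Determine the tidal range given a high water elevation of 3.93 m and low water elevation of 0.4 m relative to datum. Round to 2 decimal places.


Tidal range = High water - Low water
Tidal range = 3.93 - (0.4)
Tidal range = 3.53 m

3.53


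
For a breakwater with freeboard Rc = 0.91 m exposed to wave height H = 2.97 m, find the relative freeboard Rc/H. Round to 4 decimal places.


Relative freeboard = Rc / H
= 0.91 / 2.97
= 0.3064

0.3064


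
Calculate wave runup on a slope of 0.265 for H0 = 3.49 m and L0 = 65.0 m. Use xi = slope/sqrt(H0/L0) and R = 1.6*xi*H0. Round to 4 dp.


xi = slope / sqrt(H0/L0)
H0/L0 = 3.49/65.0 = 0.053692
sqrt(0.053692) = 0.231716
xi = 0.265 / 0.231716 = 1.143641
R = 1.6 * xi * H0 = 1.6 * 1.143641 * 3.49
R = 6.3861 m

6.3861


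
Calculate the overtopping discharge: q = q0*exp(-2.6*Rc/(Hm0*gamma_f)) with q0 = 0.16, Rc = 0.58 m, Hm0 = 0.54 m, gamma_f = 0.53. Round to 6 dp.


q = q0 * exp(-2.6 * Rc / (Hm0 * gamma_f))
Exponent = -2.6 * 0.58 / (0.54 * 0.53)
= -2.6 * 0.58 / 0.2862
= -5.269043
exp(-5.269043) = 0.005149
q = 0.16 * 0.005149
q = 0.000824 m^3/s/m

0.000824


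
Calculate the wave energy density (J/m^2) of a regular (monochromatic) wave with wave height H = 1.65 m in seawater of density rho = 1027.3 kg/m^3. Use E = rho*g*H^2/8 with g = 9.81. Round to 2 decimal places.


E = (1/8) * rho * g * H^2
E = (1/8) * 1027.3 * 9.81 * 1.65^2
E = 0.125 * 1027.3 * 9.81 * 2.7225
E = 3429.61 J/m^2

3429.61


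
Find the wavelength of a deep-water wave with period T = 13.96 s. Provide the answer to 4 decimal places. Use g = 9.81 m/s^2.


L0 = g * T^2 / (2 * pi)
L0 = 9.81 * 13.96^2 / (2 * pi)
L0 = 9.81 * 194.8816 / 6.28319
L0 = 1911.7885 / 6.28319
L0 = 304.2706 m

304.2706


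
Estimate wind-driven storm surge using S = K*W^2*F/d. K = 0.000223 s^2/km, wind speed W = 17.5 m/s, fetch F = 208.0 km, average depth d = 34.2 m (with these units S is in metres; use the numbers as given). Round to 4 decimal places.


S = K * W^2 * F / d
W^2 = 17.5^2 = 306.25
S = 0.000223 * 306.25 * 208.0 / 34.2
Numerator = 0.000223 * 306.25 * 208.0 = 14.205100
S = 14.205100 / 34.2 = 0.4154 m

0.4154


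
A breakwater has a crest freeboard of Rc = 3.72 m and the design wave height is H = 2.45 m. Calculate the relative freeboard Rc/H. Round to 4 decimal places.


Relative freeboard = Rc / H
= 3.72 / 2.45
= 1.5184

1.5184
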